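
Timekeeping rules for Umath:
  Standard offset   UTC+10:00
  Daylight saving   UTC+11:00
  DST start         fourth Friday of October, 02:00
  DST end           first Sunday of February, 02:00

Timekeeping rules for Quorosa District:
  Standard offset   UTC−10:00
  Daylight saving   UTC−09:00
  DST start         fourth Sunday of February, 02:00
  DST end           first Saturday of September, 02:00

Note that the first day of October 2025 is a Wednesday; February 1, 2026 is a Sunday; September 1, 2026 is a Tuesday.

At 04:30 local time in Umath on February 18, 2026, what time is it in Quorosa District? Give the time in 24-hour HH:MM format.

08:30

1 October 2025 is a Wednesday, so the first Friday is October 3 and the fourth is October 24.
1 February 2026 is a Sunday, so the first Sunday is February 1.
February 18, 2026 does not fall between 24 October 2025 and 1 February 2026, so daylight saving is not in effect and Umath is at UTC+10:00.
04:30 Umath − 10h = 18:30 UTC (rolling into the previous day, 17 February 2026).
1 February 2026 is a Sunday, so the first Sunday is February 1 and the fourth is February 22.
1 September 2026 is a Tuesday, so the first Saturday is September 5.
At the standard offset (UTC−10:00), 18:30 UTC − 10h = 08:30 Quorosa District standard time.
The standard-time date in Quorosa District, February 17, 2026, does not fall between 22 February and 5 September, so daylight saving is not in effect and Quorosa District is at UTC−10:00.
18:30 UTC − 10h = 08:30 Quorosa District.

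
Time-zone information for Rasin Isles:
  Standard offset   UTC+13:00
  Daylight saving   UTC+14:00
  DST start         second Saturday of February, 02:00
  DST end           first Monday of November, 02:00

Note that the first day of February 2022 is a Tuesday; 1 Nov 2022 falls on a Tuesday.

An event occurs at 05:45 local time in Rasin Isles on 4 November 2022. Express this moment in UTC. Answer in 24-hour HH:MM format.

15:45

1 February 2022 is a Tuesday, so the first Saturday is February 5 and the second is February 12.
1 November 2022 is a Tuesday, so the first Monday is November 7.
Daylight saving runs 12 February – 7 November; 4 November 2022 is inside that window, so Rasin Isles is at UTC+14:00.
05:45 local − 14h = 15:45 UTC (rolling into the previous day, 3 November 2022).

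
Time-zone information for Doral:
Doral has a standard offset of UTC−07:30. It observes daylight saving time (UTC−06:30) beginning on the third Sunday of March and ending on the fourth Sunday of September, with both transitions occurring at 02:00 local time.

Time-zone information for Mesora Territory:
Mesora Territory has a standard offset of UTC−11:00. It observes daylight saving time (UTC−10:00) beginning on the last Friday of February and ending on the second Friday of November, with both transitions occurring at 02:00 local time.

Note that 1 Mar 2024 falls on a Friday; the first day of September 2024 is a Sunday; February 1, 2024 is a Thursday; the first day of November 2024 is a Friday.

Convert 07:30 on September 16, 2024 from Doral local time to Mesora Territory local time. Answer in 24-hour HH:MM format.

04:00

1 March 2024 is a Friday, so the first Sunday is March 3 and the third is March 17.
1 September 2024 is a Sunday, so the first Sunday is September 1 and the fourth is September 22.
September 16, 2024 falls between 17 March and 22 September, so daylight saving is in effect and Doral is at UTC−06:30.
07:30 Doral + 6h30m = 14:00 UTC.
1 February 2024 is a Thursday, so Fridays fall on 2, 9, 16, 23; the last is February 23.
1 November 2024 is a Friday, so the first Friday is November 1 and the second is November 8.
At the standard offset (UTC−11:00), 14:00 UTC − 11h = 03:00 Mesora Territory standard time.
The standard-time date in Mesora Territory, September 16, 2024, lies within the daylight-saving period (23 February – 8 November), so Mesora Territory is on daylight time, UTC−10:00.
14:00 UTC − 10h = 04:00 Mesora Territory.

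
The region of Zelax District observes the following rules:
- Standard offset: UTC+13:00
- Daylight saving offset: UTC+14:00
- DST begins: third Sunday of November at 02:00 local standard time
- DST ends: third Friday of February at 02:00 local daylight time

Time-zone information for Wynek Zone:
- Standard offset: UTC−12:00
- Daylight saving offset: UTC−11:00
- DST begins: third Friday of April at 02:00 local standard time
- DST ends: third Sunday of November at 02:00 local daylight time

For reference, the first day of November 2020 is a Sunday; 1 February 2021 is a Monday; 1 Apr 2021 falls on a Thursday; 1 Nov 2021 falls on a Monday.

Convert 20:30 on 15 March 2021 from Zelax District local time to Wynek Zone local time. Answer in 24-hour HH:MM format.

19:30

1 November 2020 is a Sunday, so the first Sunday is November 1 and the third is November 15.
1 February 2021 is a Monday, so the first Friday is February 5 and the third is February 19.
15 March 2021 does not fall between 15 November 2020 and 19 February 2021, so daylight saving is not in effect and Zelax District is at UTC+13:00.
20:30 Zelax District − 13h = 07:30 UTC.
1 April 2021 is a Thursday, so the first Friday is April 2 and the third is April 16.
1 November 2021 is a Monday, so the first Sunday is November 7 and the third is November 21.
At the standard offset (UTC−12:00), 07:30 UTC − 12h = 19:30 Wynek Zone standard time (rolling into the previous day, 14 March 2021).
Daylight saving runs 16 April – 21 November; the standard-time date in Wynek Zone, 14 March 2021, is outside that window, so Wynek Zone is on standard time at UTC−12:00.
07:30 UTC − 12h = 19:30 Wynek Zone (rolling into the previous day, 14 March 2021).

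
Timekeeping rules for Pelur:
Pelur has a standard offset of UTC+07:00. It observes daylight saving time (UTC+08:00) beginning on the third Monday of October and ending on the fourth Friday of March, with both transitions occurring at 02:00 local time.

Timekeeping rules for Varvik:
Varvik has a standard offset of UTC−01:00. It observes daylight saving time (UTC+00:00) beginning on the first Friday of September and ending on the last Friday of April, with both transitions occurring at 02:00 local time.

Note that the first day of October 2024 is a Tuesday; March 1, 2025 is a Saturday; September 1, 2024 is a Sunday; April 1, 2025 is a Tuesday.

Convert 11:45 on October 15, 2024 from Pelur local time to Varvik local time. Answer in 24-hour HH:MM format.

04:45

1 October 2024 is a Tuesday, so the first Monday is October 7 and the third is October 21.
1 March 2025 is a Saturday, so the first Friday is March 7 and the fourth is March 28.
October 15, 2024 does not fall between 21 October 2024 and 28 March 2025, so daylight saving is not in effect and Pelur is at UTC+07:00.
11:45 Pelur − 7h = 04:45 UTC.
1 September 2024 is a Sunday, so the first Friday is September 6.
1 April 2025 is a Tuesday, so Fridays fall on 4, 11, 18, 25; the last is April 25.
At the standard offset (UTC−01:00), 04:45 UTC − 1h = 03:45 Varvik standard time.
Daylight saving runs 6 September 2024 – 25 April 2025; the standard-time date in Varvik, October 15, 2024, is inside that window, so Varvik is at UTC+00:00.
04:45 UTC + 0h = 04:45 Varvik.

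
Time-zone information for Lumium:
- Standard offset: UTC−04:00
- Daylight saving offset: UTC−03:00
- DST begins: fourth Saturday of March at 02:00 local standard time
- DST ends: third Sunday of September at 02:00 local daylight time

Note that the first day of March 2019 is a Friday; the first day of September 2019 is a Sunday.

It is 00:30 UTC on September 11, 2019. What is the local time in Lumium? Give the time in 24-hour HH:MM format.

21:30

1 March 2019 is a Friday, so the first Saturday is March 2 and the fourth is March 23.
1 September 2019 is a Sunday, so the first Sunday is September 1 and the third is September 15.
At the standard offset (UTC−04:00), 00:30 UTC − 4h = 20:30 Lumium standard time (rolling into the previous day, 10 September 2019).
The standard-time date in Lumium, September 10, 2019, falls between 23 March and 15 September, so daylight saving is in effect and Lumium is at UTC−03:00.
00:30 UTC − 3h = 21:30 local (rolling into the previous day, 10 September 2019).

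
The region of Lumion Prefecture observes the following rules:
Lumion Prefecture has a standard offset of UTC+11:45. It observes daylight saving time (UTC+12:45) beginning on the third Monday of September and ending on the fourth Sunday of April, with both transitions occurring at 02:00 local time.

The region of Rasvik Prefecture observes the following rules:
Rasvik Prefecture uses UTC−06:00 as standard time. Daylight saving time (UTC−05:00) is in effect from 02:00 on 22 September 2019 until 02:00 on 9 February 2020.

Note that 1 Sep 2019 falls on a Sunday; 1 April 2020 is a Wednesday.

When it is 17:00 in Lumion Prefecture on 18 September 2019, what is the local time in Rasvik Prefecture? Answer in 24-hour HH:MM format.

1 September 2019 is a Sunday, so the first Monday is September 2 and the third is September 16.
1 April 2020 is a Wednesday, so the first Sunday is April 5 and the fourth is April 26.
Daylight saving runs 16 September 2019 – 26 April 2020; 18 September 2019 is inside that window, so Lumion Prefecture is at UTC+12:45.
17:00 Lumion Prefecture − 12h45m = 04:15 UTC.
At the standard offset (UTC−06:00), 04:15 UTC − 6h = 22:15 Rasvik Prefecture standard time (rolling into the previous day, 17 September 2019).
The standard-time date in Rasvik Prefecture, 17 September 2019, is outside the daylight-saving period (22 September 2019 – 9 February 2020), so Rasvik Prefecture is on standard time, UTC−06:00.
04:15 UTC − 6h = 22:15 Rasvik Prefecture (rolling into the previous day, 17 September 2019).

22:15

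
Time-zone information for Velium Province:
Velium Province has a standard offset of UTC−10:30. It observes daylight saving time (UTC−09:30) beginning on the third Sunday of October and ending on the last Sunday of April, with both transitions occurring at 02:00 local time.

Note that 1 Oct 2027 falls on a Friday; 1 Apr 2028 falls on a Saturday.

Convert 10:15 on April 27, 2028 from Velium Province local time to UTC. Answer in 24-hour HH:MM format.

1 October 2027 is a Friday, so the first Sunday is October 3 and the third is October 17.
1 April 2028 is a Saturday, so Sundays fall on 2, 9, 16, 23, 30; the last is April 30.
April 27, 2028 falls between 17 October 2027 and 30 April 2028, so daylight saving is in effect and Velium Province is at UTC−09:30.
10:15 local + 9h30m = 19:45 UTC.

19:45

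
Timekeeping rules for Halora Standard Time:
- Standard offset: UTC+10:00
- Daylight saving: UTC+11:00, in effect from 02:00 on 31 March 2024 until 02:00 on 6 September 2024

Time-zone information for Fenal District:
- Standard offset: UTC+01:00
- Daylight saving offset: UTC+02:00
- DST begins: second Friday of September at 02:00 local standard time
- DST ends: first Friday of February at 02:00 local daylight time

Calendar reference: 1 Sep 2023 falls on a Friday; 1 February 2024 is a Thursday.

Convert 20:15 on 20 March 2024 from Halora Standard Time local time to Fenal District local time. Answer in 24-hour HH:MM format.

11:15

20 March 2024 is outside the daylight-saving period (31 March – 6 September), so Halora Standard Time is on standard time, UTC+10:00.
20:15 Halora Standard Time − 10h = 10:15 UTC.
1 September 2023 is a Friday, so the first Friday is September 1 and the second is September 8.
1 February 2024 is a Thursday, so the first Friday is February 2.
At the standard offset (UTC+01:00), 10:15 UTC + 1h = 11:15 Fenal District standard time.
The standard-time date in Fenal District, 20 March 2024, does not fall between 8 September 2023 and 2 February 2024, so daylight saving is not in effect and Fenal District is at UTC+01:00.
10:15 UTC + 1h = 11:15 Fenal District.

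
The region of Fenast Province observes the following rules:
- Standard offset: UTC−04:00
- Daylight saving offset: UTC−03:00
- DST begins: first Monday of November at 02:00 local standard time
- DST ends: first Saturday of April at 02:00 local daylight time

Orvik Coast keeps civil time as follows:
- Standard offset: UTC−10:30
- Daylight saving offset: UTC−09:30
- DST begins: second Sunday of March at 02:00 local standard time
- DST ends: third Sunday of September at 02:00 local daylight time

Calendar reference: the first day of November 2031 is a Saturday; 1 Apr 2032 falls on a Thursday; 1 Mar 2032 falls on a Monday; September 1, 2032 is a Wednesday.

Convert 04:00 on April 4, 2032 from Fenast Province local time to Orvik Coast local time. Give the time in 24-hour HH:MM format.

22:30

1 November 2031 is a Saturday, so the first Monday is November 3.
1 April 2032 is a Thursday, so the first Saturday is April 3.
Daylight saving runs 3 November 2031 – 3 April 2032; April 4, 2032 is outside that window, so Fenast Province is on standard time at UTC−04:00.
04:00 Fenast Province + 4h = 08:00 UTC.
1 March 2032 is a Monday, so the first Sunday is March 7 and the second is March 14.
1 September 2032 is a Wednesday, so the first Sunday is September 5 and the third is September 19.
At the standard offset (UTC−10:30), 08:00 UTC − 10h30m = 21:30 Orvik Coast standard time (rolling into the previous day, 3 April 2032).
The standard-time date in Orvik Coast, April 3, 2032, falls between 14 March and 19 September, so daylight saving is in effect and Orvik Coast is at UTC−09:30.
08:00 UTC − 9h30m = 22:30 Orvik Coast (rolling into the previous day, 3 April 2032).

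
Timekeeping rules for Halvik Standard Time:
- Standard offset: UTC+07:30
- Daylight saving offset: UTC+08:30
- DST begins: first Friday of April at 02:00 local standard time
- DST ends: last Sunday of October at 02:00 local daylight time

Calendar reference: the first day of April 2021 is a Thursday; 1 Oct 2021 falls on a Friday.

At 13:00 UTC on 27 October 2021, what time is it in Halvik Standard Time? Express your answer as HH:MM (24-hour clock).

21:30

1 April 2021 is a Thursday, so the first Friday is April 2.
1 October 2021 is a Friday, so Sundays fall on 3, 10, 17, 24, 31; the last is October 31.
At the standard offset (UTC+07:30), 13:00 UTC + 7h30m = 20:30 Halvik Standard Time standard time.
The standard-time date in Halvik Standard Time, 27 October 2021, falls between 2 April and 31 October, so daylight saving is in effect and Halvik Standard Time is at UTC+08:30.
13:00 UTC + 8h30m = 21:30 local.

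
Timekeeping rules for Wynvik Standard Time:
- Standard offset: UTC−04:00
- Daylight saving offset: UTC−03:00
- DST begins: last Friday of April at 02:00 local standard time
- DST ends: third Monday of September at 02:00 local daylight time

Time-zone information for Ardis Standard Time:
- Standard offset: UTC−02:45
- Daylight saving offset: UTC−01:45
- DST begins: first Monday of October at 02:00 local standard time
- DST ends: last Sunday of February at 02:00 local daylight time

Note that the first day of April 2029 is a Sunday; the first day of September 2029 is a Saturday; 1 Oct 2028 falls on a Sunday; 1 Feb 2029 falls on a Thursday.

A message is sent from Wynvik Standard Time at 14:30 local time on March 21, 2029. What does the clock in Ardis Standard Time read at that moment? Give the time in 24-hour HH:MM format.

1 April 2029 is a Sunday, so Fridays fall on 6, 13, 20, 27; the last is April 27.
1 September 2029 is a Saturday, so the first Monday is September 3 and the third is September 17.
March 21, 2029 is outside the daylight-saving period (27 April – 17 September), so Wynvik Standard Time is on standard time, UTC−04:00.
14:30 Wynvik Standard Time + 4h = 18:30 UTC.
1 October 2028 is a Sunday, so the first Monday is October 2.
1 February 2029 is a Thursday, so Sundays fall on 4, 11, 18, 25; the last is February 25.
At the standard offset (UTC−02:45), 18:30 UTC − 2h45m = 15:45 Ardis Standard Time standard time.
Daylight saving runs 2 October 2028 – 25 February 2029; the standard-time date in Ardis Standard Time, March 21, 2029, is outside that window, so Ardis Standard Time is on standard time at UTC−02:45.
18:30 UTC − 2h45m = 15:45 Ardis Standard Time.

15:45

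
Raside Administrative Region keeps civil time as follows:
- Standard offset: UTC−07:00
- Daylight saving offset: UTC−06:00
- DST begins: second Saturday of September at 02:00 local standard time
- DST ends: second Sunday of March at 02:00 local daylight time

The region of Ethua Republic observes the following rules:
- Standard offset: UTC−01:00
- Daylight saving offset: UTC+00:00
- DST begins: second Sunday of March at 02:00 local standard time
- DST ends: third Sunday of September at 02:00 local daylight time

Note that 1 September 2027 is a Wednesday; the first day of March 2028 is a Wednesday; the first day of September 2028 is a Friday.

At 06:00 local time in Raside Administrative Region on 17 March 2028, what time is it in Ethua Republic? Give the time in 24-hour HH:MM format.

1 September 2027 is a Wednesday, so the first Saturday is September 4 and the second is September 11.
1 March 2028 is a Wednesday, so the first Sunday is March 5 and the second is March 12.
17 March 2028 does not fall between 11 September 2027 and 12 March 2028, so daylight saving is not in effect and Raside Administrative Region is at UTC−07:00.
06:00 Raside Administrative Region + 7h = 13:00 UTC.
1 March 2028 is a Wednesday, so the first Sunday is March 5 and the second is March 12.
1 September 2028 is a Friday, so the first Sunday is September 3 and the third is September 17.
At the standard offset (UTC−01:00), 13:00 UTC − 1h = 12:00 Ethua Republic standard time.
The standard-time date in Ethua Republic, 17 March 2028, lies within the daylight-saving period (12 March – 17 September), so Ethua Republic is on daylight time, UTC+00:00.
13:00 UTC + 0h = 13:00 Ethua Republic.

13:00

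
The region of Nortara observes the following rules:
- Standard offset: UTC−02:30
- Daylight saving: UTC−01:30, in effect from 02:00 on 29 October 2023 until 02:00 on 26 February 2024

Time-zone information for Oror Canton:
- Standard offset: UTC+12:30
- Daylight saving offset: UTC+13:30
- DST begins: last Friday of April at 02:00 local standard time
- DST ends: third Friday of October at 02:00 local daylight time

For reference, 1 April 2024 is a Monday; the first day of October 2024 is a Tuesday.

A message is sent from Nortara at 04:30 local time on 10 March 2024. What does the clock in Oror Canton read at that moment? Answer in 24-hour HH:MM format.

19:30

10 March 2024 is outside the daylight-saving period (29 October 2023 – 26 February 2024), so Nortara is on standard time, UTC−02:30.
04:30 Nortara + 2h30m = 07:00 UTC.
1 April 2024 is a Monday, so Fridays fall on 5, 12, 19, 26; the last is April 26.
1 October 2024 is a Tuesday, so the first Friday is October 4 and the third is October 18.
At the standard offset (UTC+12:30), 07:00 UTC + 12h30m = 19:30 Oror Canton standard time.
Daylight saving runs 26 April – 18 October; the standard-time date in Oror Canton, 10 March 2024, is outside that window, so Oror Canton is on standard time at UTC+12:30.
07:00 UTC + 12h30m = 19:30 Oror Canton.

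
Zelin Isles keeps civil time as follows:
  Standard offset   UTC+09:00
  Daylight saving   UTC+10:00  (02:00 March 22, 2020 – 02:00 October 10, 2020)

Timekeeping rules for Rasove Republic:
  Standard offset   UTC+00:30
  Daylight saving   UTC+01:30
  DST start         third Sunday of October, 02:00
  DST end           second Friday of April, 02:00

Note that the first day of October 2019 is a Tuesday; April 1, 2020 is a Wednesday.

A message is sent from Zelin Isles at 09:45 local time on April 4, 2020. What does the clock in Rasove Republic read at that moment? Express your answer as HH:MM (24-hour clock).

01:15

April 4, 2020 lies within the daylight-saving period (22 March – 10 October), so Zelin Isles is on daylight time, UTC+10:00.
09:45 Zelin Isles − 10h = 23:45 UTC (rolling into the previous day, 3 April 2020).
1 October 2019 is a Tuesday, so the first Sunday is October 6 and the third is October 20.
1 April 2020 is a Wednesday, so the first Friday is April 3 and the second is April 10.
At the standard offset (UTC+00:30), 23:45 UTC + 0h30m = 00:15 Rasove Republic standard time (rolling into the next day, 4 April 2020).
The standard-time date in Rasove Republic, April 4, 2020, lies within the daylight-saving period (20 October 2019 – 10 April 2020), so Rasove Republic is on daylight time, UTC+01:30.
23:45 UTC + 1h30m = 01:15 Rasove Republic (rolling into the next day, 4 April 2020).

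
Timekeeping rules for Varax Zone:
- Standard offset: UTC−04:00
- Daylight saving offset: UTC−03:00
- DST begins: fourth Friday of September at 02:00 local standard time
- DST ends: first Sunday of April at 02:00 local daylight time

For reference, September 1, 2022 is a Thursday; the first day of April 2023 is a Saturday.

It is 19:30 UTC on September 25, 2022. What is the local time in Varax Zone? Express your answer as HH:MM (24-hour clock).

16:30

1 September 2022 is a Thursday, so the first Friday is September 2 and the fourth is September 23.
1 April 2023 is a Saturday, so the first Sunday is April 2.
At the standard offset (UTC−04:00), 19:30 UTC − 4h = 15:30 Varax Zone standard time.
The standard-time date in Varax Zone, September 25, 2022, falls between 23 September 2022 and 2 April 2023, so daylight saving is in effect and Varax Zone is at UTC−03:00.
19:30 UTC − 3h = 16:30 local.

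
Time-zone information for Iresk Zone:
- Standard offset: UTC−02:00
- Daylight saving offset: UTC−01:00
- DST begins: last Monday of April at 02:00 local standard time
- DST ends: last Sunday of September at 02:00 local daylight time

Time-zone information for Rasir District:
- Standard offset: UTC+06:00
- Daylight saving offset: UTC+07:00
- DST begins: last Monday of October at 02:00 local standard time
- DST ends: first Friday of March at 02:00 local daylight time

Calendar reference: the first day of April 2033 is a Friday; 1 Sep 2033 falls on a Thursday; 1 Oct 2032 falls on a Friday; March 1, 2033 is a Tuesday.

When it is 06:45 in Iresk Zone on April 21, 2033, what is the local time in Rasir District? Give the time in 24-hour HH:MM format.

14:45

1 April 2033 is a Friday, so Mondays fall on 4, 11, 18, 25; the last is April 25.
1 September 2033 is a Thursday, so Sundays fall on 4, 11, 18, 25; the last is September 25.
Daylight saving runs 25 April – 25 September; April 21, 2033 is outside that window, so Iresk Zone is on standard time at UTC−02:00.
06:45 Iresk Zone + 2h = 08:45 UTC.
1 October 2032 is a Friday, so Mondays fall on 4, 11, 18, 25; the last is October 25.
1 March 2033 is a Tuesday, so the first Friday is March 4.
At the standard offset (UTC+06:00), 08:45 UTC + 6h = 14:45 Rasir District standard time.
Daylight saving runs 25 October 2032 – 4 March 2033; the standard-time date in Rasir District, April 21, 2033, is outside that window, so Rasir District is on standard time at UTC+06:00.
08:45 UTC + 6h = 14:45 Rasir District.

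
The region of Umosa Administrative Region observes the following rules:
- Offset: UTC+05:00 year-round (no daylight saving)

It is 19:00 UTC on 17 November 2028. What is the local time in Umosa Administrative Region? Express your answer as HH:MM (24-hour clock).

Umosa Administrative Region has no daylight saving, so its offset is UTC+05:00 year-round.
19:00 UTC + 5h = 00:00 local (rolling into the next day, 18 November 2028).

00:00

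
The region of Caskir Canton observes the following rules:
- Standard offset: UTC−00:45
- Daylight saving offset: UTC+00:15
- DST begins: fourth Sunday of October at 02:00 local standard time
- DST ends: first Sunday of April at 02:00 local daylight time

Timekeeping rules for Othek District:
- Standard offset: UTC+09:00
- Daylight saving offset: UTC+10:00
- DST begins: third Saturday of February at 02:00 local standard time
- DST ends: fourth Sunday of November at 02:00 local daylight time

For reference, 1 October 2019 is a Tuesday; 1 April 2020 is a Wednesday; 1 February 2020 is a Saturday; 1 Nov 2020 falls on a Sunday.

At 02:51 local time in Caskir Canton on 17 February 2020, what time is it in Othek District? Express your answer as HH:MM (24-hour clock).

1 October 2019 is a Tuesday, so the first Sunday is October 6 and the fourth is October 27.
1 April 2020 is a Wednesday, so the first Sunday is April 5.
17 February 2020 lies within the daylight-saving period (27 October 2019 – 5 April 2020), so Caskir Canton is on daylight time, UTC+00:15.
02:51 Caskir Canton − 0h15m = 02:36 UTC.
1 February 2020 is a Saturday, so the first Saturday is February 1 and the third is February 15.
1 November 2020 is a Sunday, so the first Sunday is November 1 and the fourth is November 22.
At the standard offset (UTC+09:00), 02:36 UTC + 9h = 11:36 Othek District standard time.
The standard-time date in Othek District, 17 February 2020, lies within the daylight-saving period (15 February – 22 November), so Othek District is on daylight time, UTC+10:00.
02:36 UTC + 10h = 12:36 Othek District.

12:36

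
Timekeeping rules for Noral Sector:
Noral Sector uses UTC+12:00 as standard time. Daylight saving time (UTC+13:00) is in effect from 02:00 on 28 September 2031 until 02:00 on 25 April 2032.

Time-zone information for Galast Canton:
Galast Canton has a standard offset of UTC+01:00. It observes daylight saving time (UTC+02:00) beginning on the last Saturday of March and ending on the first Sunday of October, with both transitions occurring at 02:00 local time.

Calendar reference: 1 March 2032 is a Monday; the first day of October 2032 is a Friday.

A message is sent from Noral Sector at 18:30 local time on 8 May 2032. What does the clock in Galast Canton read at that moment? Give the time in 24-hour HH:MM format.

8 May 2032 is outside the daylight-saving period (28 September 2031 – 25 April 2032), so Noral Sector is on standard time, UTC+12:00.
18:30 Noral Sector − 12h = 06:30 UTC.
1 March 2032 is a Monday, so Saturdays fall on 6, 13, 20, 27; the last is March 27.
1 October 2032 is a Friday, so the first Sunday is October 3.
At the standard offset (UTC+01:00), 06:30 UTC + 1h = 07:30 Galast Canton standard time.
The standard-time date in Galast Canton, 8 May 2032, lies within the daylight-saving period (27 March – 3 October), so Galast Canton is on daylight time, UTC+02:00.
06:30 UTC + 2h = 08:30 Galast Canton.

08:30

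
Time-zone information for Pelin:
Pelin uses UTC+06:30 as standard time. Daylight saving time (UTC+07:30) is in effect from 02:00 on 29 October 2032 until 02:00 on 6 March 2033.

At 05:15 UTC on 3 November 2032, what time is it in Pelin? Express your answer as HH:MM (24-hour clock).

At the standard offset (UTC+06:30), 05:15 UTC + 6h30m = 11:45 Pelin standard time.
The standard-time date in Pelin, 3 November 2032, lies within the daylight-saving period (29 October 2032 – 6 March 2033), so Pelin is on daylight time, UTC+07:30.
05:15 UTC + 7h30m = 12:45 local.

12:45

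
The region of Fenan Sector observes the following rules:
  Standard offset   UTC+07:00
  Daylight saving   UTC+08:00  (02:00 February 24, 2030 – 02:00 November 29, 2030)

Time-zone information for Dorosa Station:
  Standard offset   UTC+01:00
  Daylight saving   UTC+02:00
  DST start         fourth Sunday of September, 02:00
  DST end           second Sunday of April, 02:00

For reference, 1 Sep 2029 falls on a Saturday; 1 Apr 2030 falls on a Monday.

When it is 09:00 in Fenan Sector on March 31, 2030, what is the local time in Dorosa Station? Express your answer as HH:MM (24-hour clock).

Daylight saving runs 24 February – 29 November; March 31, 2030 is inside that window, so Fenan Sector is at UTC+08:00.
09:00 Fenan Sector − 8h = 01:00 UTC.
1 September 2029 is a Saturday, so the first Sunday is September 2 and the fourth is September 23.
1 April 2030 is a Monday, so the first Sunday is April 7 and the second is April 14.
At the standard offset (UTC+01:00), 01:00 UTC + 1h = 02:00 Dorosa Station standard time.
Daylight saving runs 23 September 2029 – 14 April 2030; the standard-time date in Dorosa Station, March 31, 2030, is inside that window, so Dorosa Station is at UTC+02:00.
01:00 UTC + 2h = 03:00 Dorosa Station.

03:00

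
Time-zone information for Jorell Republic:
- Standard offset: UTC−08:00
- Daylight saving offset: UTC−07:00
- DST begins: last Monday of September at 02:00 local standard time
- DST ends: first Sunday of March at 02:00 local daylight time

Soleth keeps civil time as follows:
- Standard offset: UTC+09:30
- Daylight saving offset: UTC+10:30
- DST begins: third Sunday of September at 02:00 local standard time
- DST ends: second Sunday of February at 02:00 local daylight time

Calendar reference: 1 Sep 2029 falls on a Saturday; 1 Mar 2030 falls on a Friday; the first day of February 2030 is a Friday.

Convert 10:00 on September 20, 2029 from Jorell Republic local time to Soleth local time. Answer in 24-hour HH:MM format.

1 September 2029 is a Saturday, so Mondays fall on 3, 10, 17, 24; the last is September 24.
1 March 2030 is a Friday, so the first Sunday is March 3.
Daylight saving runs 24 September 2029 – 3 March 2030; September 20, 2029 is outside that window, so Jorell Republic is on standard time at UTC−08:00.
10:00 Jorell Republic + 8h = 18:00 UTC.
1 September 2029 is a Saturday, so the first Sunday is September 2 and the third is September 16.
1 February 2030 is a Friday, so the first Sunday is February 3 and the second is February 10.
At the standard offset (UTC+09:30), 18:00 UTC + 9h30m = 03:30 Soleth standard time (rolling into the next day, 21 September 2029).
The standard-time date in Soleth, September 21, 2029, falls between 16 September 2029 and 10 February 2030, so daylight saving is in effect and Soleth is at UTC+10:30.
18:00 UTC + 10h30m = 04:30 Soleth (rolling into the next day, 21 September 2029).

04:30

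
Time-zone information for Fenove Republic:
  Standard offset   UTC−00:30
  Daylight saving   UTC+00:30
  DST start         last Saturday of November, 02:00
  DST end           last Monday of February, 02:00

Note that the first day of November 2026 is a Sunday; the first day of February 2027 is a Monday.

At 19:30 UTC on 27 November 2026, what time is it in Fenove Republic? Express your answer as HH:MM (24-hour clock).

19:00

1 November 2026 is a Sunday, so Saturdays fall on 7, 14, 21, 28; the last is November 28.
1 February 2027 is a Monday, so Mondays fall on 1, 8, 15, 22; the last is February 22.
At the standard offset (UTC−00:30), 19:30 UTC − 0h30m = 19:00 Fenove Republic standard time.
The standard-time date in Fenove Republic, 27 November 2026, does not fall between 28 November 2026 and 22 February 2027, so daylight saving is not in effect and Fenove Republic is at UTC−00:30.
19:30 UTC − 0h30m = 19:00 local.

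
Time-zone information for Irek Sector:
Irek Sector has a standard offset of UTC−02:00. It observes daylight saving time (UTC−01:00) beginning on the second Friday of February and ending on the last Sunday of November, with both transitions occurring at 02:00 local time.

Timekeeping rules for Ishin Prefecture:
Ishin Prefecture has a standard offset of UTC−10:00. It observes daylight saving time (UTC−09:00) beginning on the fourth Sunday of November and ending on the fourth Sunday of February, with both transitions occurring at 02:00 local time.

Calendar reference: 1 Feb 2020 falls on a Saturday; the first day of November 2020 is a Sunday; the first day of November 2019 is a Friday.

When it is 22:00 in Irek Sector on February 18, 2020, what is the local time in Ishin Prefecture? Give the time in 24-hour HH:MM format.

1 February 2020 is a Saturday, so the first Friday is February 7 and the second is February 14.
1 November 2020 is a Sunday, so Sundays fall on 1, 8, 15, 22, 29; the last is November 29.
February 18, 2020 falls between 14 February and 29 November, so daylight saving is in effect and Irek Sector is at UTC−01:00.
22:00 Irek Sector + 1h = 23:00 UTC.
1 November 2019 is a Friday, so the first Sunday is November 3 and the fourth is November 24.
1 February 2020 is a Saturday, so the first Sunday is February 2 and the fourth is February 23.
At the standard offset (UTC−10:00), 23:00 UTC − 10h = 13:00 Ishin Prefecture standard time.
Daylight saving runs 24 November 2019 – 23 February 2020; the standard-time date in Ishin Prefecture, February 18, 2020, is inside that window, so Ishin Prefecture is at UTC−09:00.
23:00 UTC − 9h = 14:00 Ishin Prefecture.

14:00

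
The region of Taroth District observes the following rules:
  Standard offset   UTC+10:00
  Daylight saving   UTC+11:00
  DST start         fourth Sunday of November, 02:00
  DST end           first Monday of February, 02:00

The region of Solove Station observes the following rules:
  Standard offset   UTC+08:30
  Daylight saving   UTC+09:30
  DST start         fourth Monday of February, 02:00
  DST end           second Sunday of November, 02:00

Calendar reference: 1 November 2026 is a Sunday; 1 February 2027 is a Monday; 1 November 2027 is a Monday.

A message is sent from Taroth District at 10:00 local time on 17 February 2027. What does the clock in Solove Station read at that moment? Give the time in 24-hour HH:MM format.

1 November 2026 is a Sunday, so the first Sunday is November 1 and the fourth is November 22.
1 February 2027 is a Monday, so the first Monday is February 1.
17 February 2027 does not fall between 22 November 2026 and 1 February 2027, so daylight saving is not in effect and Taroth District is at UTC+10:00.
10:00 Taroth District − 10h = 00:00 UTC.
1 February 2027 is a Monday, so the first Monday is February 1 and the fourth is February 22.
1 November 2027 is a Monday, so the first Sunday is November 7 and the second is November 14.
At the standard offset (UTC+08:30), 00:00 UTC + 8h30m = 08:30 Solove Station standard time.
The standard-time date in Solove Station, 17 February 2027, is outside the daylight-saving period (22 February – 14 November), so Solove Station is on standard time, UTC+08:30.
00:00 UTC + 8h30m = 08:30 Solove Station.

08:30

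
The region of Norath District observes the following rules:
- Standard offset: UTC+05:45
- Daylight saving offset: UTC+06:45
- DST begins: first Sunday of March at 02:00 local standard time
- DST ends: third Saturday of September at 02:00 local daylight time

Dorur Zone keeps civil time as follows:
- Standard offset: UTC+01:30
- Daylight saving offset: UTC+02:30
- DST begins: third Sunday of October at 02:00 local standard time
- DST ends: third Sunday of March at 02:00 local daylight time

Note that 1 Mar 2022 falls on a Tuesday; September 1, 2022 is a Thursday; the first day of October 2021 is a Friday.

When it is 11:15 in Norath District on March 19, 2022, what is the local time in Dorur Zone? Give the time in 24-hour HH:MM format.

1 March 2022 is a Tuesday, so the first Sunday is March 6.
1 September 2022 is a Thursday, so the first Saturday is September 3 and the third is September 17.
March 19, 2022 lies within the daylight-saving period (6 March – 17 September), so Norath District is on daylight time, UTC+06:45.
11:15 Norath District − 6h45m = 04:30 UTC.
1 October 2021 is a Friday, so the first Sunday is October 3 and the third is October 17.
1 March 2022 is a Tuesday, so the first Sunday is March 6 and the third is March 20.
At the standard offset (UTC+01:30), 04:30 UTC + 1h30m = 06:00 Dorur Zone standard time.
Daylight saving runs 17 October 2021 – 20 March 2022; the standard-time date in Dorur Zone, March 19, 2022, is inside that window, so Dorur Zone is at UTC+02:30.
04:30 UTC + 2h30m = 07:00 Dorur Zone.

07:00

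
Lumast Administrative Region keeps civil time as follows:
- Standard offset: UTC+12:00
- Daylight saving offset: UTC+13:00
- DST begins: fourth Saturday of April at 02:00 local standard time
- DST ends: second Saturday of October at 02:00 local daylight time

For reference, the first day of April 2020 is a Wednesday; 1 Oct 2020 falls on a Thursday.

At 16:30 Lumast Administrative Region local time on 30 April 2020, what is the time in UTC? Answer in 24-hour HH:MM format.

1 April 2020 is a Wednesday, so the first Saturday is April 4 and the fourth is April 25.
1 October 2020 is a Thursday, so the first Saturday is October 3 and the second is October 10.
30 April 2020 lies within the daylight-saving period (25 April – 10 October), so Lumast Administrative Region is on daylight time, UTC+13:00.
16:30 local − 13h = 03:30 UTC.

03:30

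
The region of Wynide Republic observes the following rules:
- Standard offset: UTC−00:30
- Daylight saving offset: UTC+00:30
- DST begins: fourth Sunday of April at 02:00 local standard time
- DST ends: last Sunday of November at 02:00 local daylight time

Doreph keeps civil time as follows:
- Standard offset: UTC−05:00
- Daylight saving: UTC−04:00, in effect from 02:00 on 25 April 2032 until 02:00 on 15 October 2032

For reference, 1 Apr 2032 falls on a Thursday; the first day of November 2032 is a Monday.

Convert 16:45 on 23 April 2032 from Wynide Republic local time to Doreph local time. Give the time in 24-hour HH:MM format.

1 April 2032 is a Thursday, so the first Sunday is April 4 and the fourth is April 25.
1 November 2032 is a Monday, so Sundays fall on 7, 14, 21, 28; the last is November 28.
23 April 2032 is outside the daylight-saving period (25 April – 28 November), so Wynide Republic is on standard time, UTC−00:30.
16:45 Wynide Republic + 0h30m = 17:15 UTC.
At the standard offset (UTC−05:00), 17:15 UTC − 5h = 12:15 Doreph standard time.
Daylight saving runs 25 April – 15 October; the standard-time date in Doreph, 23 April 2032, is outside that window, so Doreph is on standard time at UTC−05:00.
17:15 UTC − 5h = 12:15 Doreph.

12:15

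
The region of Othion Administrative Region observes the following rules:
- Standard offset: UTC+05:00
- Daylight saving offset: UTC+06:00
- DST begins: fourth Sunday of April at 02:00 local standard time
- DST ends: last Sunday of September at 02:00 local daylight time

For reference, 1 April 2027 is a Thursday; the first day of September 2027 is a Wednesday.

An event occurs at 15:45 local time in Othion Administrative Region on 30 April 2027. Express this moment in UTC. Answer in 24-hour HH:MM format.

09:45

1 April 2027 is a Thursday, so the first Sunday is April 4 and the fourth is April 25.
1 September 2027 is a Wednesday, so Sundays fall on 5, 12, 19, 26; the last is September 26.
30 April 2027 falls between 25 April and 26 September, so daylight saving is in effect and Othion Administrative Region is at UTC+06:00.
15:45 local − 6h = 09:45 UTC.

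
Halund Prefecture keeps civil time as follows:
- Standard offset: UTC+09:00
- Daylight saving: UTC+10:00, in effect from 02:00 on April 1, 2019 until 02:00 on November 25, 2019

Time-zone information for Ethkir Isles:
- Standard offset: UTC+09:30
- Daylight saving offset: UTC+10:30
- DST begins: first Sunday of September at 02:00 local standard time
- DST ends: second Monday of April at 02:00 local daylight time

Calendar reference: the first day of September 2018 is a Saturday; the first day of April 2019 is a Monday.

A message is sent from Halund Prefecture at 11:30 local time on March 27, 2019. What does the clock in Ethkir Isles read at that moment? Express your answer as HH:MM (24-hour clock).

13:00

March 27, 2019 is outside the daylight-saving period (1 April – 25 November), so Halund Prefecture is on standard time, UTC+09:00.
11:30 Halund Prefecture − 9h = 02:30 UTC.
1 September 2018 is a Saturday, so the first Sunday is September 2.
1 April 2019 is a Monday, so the first Monday is April 1 and the second is April 8.
At the standard offset (UTC+09:30), 02:30 UTC + 9h30m = 12:00 Ethkir Isles standard time.
The standard-time date in Ethkir Isles, March 27, 2019, lies within the daylight-saving period (2 September 2018 – 8 April 2019), so Ethkir Isles is on daylight time, UTC+10:30.
02:30 UTC + 10h30m = 13:00 Ethkir Isles.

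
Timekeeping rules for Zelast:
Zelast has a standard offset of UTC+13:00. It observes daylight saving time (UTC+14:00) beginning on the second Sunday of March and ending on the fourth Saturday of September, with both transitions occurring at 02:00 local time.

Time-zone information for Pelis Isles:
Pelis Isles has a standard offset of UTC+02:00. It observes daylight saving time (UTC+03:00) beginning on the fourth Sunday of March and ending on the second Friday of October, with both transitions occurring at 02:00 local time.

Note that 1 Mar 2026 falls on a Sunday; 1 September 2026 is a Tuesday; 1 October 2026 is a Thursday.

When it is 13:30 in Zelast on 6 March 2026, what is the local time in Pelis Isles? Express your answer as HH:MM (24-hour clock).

1 March 2026 is a Sunday, so the first Sunday is March 1 and the second is March 8.
1 September 2026 is a Tuesday, so the first Saturday is September 5 and the fourth is September 26.
6 March 2026 is outside the daylight-saving period (8 March – 26 September), so Zelast is on standard time, UTC+13:00.
13:30 Zelast − 13h = 00:30 UTC.
1 March 2026 is a Sunday, so the first Sunday is March 1 and the fourth is March 22.
1 October 2026 is a Thursday, so the first Friday is October 2 and the second is October 9.
At the standard offset (UTC+02:00), 00:30 UTC + 2h = 02:30 Pelis Isles standard time.
Daylight saving runs 22 March – 9 October; the standard-time date in Pelis Isles, 6 March 2026, is outside that window, so Pelis Isles is on standard time at UTC+02:00.
00:30 UTC + 2h = 02:30 Pelis Isles.

02:30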